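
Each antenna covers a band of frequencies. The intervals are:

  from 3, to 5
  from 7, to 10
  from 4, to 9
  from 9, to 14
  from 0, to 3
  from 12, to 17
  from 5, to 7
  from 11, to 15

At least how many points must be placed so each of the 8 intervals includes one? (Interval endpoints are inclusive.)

3

By right end: [0,3]  [3,5]  [5,7]  [4,9]  [7,10]  [9,14]  [11,15]  [12,17]
[0,3] uncovered → point at 3; [5,7] uncovered → point at 7; [9,14] uncovered → point at 14.
Points: 3, 7, 14 (3 total).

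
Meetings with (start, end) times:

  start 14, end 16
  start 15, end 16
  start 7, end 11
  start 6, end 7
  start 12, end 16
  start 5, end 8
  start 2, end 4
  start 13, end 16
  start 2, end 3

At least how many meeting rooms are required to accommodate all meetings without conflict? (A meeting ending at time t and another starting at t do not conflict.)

starts: [2, 2, 5, 6, 7, 12, 13, 14, 15]
ends:   [3, 4, 7, 8, 11, 16, 16, 16, 16]
s2→1 s2→2 e3→1 e4→0 s5→1 s6→2 e7→1 s7→2 e8→1 e11→0 s12→1 s13→2 s14→3 s15→4  — peak 4.

4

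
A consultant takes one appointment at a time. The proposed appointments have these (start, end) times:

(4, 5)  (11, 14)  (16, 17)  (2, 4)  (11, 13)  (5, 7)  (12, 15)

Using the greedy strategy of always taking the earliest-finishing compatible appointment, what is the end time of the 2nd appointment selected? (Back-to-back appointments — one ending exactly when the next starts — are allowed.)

5

Sort by end time and greedily take each interval whose start is ≥ the last chosen end.
By end time: (2,4), (4,5), (5,7), (11,13), (11,14), (12,15), (16,17).
Pick (2,4); next start ≥ 4 → (4,5); next start ≥ 5 → (5,7); next start ≥ 7 → (11,13); next start ≥ 13 → (16,17).
Selected: (2,4) (4,5) (5,7) (11,13) (16,17)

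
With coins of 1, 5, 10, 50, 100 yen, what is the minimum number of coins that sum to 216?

216 = 2×100 + 1×10 + 1×5 + 1×1
Total coins = 2 + 1 + 1 + 1 = 5

5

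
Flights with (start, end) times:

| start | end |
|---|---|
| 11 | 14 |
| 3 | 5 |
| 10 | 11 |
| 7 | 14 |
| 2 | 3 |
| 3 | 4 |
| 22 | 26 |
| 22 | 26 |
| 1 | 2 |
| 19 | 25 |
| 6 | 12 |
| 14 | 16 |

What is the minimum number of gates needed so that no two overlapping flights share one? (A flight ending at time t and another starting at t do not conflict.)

The answer is the maximum number of intervals overlapping at any instant.
Events (time:±→running): 1:+→1 2:-→0 2:+→1 3:-→0 3:+→1 3:+→2 4:-→1 5:-→0 6:+→1 7:+→2 10:+→3 … peak 3.

3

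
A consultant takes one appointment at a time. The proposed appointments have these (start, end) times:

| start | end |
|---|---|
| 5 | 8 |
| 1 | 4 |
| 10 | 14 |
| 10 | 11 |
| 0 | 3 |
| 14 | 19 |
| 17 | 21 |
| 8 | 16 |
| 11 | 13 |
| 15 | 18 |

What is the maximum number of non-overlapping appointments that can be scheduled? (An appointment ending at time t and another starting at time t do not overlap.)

5

By end time: (0,3), (1,4), (5,8), (10,11), (11,13), (10,14), (8,16), (15,18), (14,19), (17,21).
Pick (0,3); next start ≥ 3 → (5,8); next start ≥ 8 → (10,11); next start ≥ 11 → (11,13); next start ≥ 13 → (15,18).
Selected 5 appointments.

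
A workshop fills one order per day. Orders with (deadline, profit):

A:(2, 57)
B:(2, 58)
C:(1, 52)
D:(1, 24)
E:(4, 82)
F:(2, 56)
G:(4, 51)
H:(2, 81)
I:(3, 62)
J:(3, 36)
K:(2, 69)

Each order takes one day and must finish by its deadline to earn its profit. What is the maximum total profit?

294

Sort by profit descending; place each in the latest free slot ≤ its deadline.
Profit order: E=82 H=81 K=69 I=62 B=58 A=57 F=56 C=52 G=51 J=36 D=24
Assign: E→slot 4, H→slot 2, K→slot 1, I→slot 3, B skipped, A skipped, F skipped, C skipped, G skipped, J skipped, D skipped.
Slots: [1:K] [2:H] [3:I] [4:E]
Profit = 69 + 81 + 62 + 82 = 294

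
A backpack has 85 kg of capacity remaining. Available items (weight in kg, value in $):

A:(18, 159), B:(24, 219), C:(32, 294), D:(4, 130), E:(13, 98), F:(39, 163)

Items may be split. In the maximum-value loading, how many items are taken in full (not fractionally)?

Ratios (sorted): D 32.50, C 9.19, B 9.12, A 8.83, E 7.54, F 4.18
take D (4 @ 130); take C (32 @ 294); take B (24 @ 219); take A (18 @ 159); take 7/13 of E → 52.77. Capacity used 85/85.
4 item(s) taken whole; one partial (take 7/13 of E).

4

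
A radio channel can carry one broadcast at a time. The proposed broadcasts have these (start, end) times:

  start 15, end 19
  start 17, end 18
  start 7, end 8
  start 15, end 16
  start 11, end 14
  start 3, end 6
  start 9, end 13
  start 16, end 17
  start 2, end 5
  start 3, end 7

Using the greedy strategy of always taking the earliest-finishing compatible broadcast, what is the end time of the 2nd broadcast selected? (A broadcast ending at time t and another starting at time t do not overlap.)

8

Greedy by earliest finish: after sorting by end time, pick each interval compatible with the last pick.
By end time: (2,5), (3,6), (3,7), (7,8), (9,13), (11,14), (15,16), (16,17), (17,18), (15,19).
Pick (2,5); next start ≥ 5 → (7,8); next start ≥ 8 → (9,13); next start ≥ 13 → (15,16); next start ≥ 16 → (16,17); next start ≥ 17 → (17,18).
Selected: (2,5) (7,8) (9,13) (15,16) (16,17) (17,18)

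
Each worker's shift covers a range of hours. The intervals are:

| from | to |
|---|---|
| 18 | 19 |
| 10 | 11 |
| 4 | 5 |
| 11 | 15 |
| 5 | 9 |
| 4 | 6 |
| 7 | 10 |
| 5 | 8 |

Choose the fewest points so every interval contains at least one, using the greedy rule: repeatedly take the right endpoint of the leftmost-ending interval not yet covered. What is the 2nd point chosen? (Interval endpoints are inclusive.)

10

Sorted: [4,5] [4,6] [5,8] [5,9] [7,10] [10,11] [11,15] [18,19]
{[4,5],[4,6],[5,8],[5,9]} hit by 5; {[7,10],[10,11]} hit by 10; {[11,15]} hit by 15; {[18,19]} hit by 19.
Points: 5, 10, 15, 19 (4 total).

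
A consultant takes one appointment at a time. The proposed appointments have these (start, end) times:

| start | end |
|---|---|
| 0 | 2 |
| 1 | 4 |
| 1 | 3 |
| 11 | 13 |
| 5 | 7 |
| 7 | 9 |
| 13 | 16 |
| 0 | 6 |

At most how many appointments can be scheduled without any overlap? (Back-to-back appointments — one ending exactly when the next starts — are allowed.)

5

Order by finish time; keep every interval that doesn't clash with the previous kept one.
Sorted by end: (0,2)  (1,3)  (1,4)  (0,6)  (5,7)  (7,9)  (11,13)  (13,16)
take (0,2); take (5,7); take (7,9); take (11,13); take (13,16).
Selected 5 appointments.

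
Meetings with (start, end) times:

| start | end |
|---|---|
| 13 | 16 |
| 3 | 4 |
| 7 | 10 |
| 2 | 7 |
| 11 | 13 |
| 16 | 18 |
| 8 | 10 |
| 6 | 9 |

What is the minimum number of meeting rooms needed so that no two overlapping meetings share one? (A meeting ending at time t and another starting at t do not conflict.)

3

starts: [2, 3, 6, 7, 8, 11, 13, 16]
ends:   [4, 7, 9, 10, 10, 13, 16, 18]
s2→1 s3→2 e4→1 s6→2 e7→1 s7→2 s8→3  — peak 3.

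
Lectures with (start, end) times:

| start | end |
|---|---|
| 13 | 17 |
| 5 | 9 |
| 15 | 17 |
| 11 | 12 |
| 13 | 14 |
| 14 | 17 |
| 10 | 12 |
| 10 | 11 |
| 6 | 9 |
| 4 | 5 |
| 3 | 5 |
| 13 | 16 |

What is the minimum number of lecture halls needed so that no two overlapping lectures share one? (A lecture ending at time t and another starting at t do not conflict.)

starts: [3, 4, 5, 6, 10, 10, 11, 13, 13, 13, 14, 15]
ends:   [5, 5, 9, 9, 11, 12, 12, 14, 16, 17, 17, 17]
s3→1 s4→2 e5→1 e5→0 s5→1 s6→2 e9→1 e9→0 s10→1 s10→2 e11→1 s11→2 e12→1 e12→0 s13→1 s13→2 s13→3 e14→2 s14→3 s15→4  — peak 4.

4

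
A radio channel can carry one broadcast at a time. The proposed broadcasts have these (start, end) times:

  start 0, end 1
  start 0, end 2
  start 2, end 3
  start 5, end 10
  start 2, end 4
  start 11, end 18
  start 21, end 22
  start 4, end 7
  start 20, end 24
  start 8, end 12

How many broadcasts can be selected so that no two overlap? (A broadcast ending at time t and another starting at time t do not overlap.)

Order by finish time; keep every interval that doesn't clash with the previous kept one.
Sorted by end: (0,1)  (0,2)  (2,3)  (2,4)  (4,7)  (5,10)  (8,12)  (11,18)  (21,22)  (20,24)
take (0,1); take (2,3); skip (2,4); take (4,7); skip (5,10); take (8,12); skip (11,18); take (21,22); skip (20,24).
Selected 5 broadcasts.

5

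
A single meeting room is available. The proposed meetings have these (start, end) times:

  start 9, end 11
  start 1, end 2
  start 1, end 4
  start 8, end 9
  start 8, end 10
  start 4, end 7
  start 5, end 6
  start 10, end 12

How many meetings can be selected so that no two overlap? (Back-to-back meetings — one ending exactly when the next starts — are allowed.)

Sorted by end: (1,2)  (1,4)  (5,6)  (4,7)  (8,9)  (8,10)  (9,11)  (10,12)
take (1,2); take (5,6); skip (4,7); take (8,9); take (9,11); skip (10,12).
Selected 4 meetings.

4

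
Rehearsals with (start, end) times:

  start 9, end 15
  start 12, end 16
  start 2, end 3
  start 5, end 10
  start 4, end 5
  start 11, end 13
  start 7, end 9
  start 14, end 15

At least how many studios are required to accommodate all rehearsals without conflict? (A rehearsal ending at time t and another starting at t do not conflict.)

3

starts: [2, 4, 5, 7, 9, 11, 12, 14]
ends:   [3, 5, 9, 10, 13, 15, 15, 16]
s2→1 e3→0 s4→1 e5→0 s5→1 s7→2 e9→1 s9→2 e10→1 s11→2 s12→3  — peak 3.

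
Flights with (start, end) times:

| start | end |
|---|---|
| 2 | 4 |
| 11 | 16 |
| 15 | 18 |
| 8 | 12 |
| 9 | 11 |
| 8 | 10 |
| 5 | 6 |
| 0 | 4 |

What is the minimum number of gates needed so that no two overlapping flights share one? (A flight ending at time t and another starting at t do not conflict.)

3

Count concurrent intervals with a sweep; the peak is the room count.
Events (time:±→running): 0:+→1 2:+→2 4:-→1 4:-→0 5:+→1 6:-→0 8:+→1 8:+→2 9:+→3 … peak 3.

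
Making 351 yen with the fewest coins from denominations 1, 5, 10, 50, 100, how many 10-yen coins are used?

Greedy: take as many of the largest coin as possible, then repeat with the remainder.
351 = 3×100 + 1×50 + 1×1
Count of 10: 0

0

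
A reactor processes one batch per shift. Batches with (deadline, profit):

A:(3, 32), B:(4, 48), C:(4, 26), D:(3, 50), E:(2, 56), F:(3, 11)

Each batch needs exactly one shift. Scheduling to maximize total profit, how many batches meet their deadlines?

4

By profit: E(d2,56), D(d3,50), B(d4,48), A(d3,32), C(d4,26), F(d3,11)
E→slot 2; D→slot 3; B→slot 4; A→slot 1; C skipped; F skipped.
4 of 6 scheduled.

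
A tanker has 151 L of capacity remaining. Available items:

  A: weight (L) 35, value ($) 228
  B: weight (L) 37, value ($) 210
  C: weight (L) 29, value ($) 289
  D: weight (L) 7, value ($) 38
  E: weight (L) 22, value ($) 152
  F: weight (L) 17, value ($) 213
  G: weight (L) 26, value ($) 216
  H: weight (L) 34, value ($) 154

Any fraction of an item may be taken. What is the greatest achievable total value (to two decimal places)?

Ratios (sorted): F 12.53, C 9.97, G 8.31, E 6.91, A 6.51, B 5.68, D 5.43, H 4.53
take F (17 @ 213); take C (29 @ 289); take G (26 @ 216); take E (22 @ 152); take A (35 @ 228); take 22/37 of B → 124.86. Capacity used 151/151.
Total value = 1222.86

1222.86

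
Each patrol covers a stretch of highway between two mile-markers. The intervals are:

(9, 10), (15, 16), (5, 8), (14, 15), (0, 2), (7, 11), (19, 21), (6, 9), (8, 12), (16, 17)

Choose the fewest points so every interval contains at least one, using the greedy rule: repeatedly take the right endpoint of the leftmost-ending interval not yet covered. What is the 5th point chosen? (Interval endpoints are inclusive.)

Sorted: [0,2] [5,8] [6,9] [9,10] [7,11] [8,12] [14,15] [15,16] [16,17] [19,21]
{[0,2]} hit by 2; {[5,8],[6,9]} hit by 8; {[9,10],[7,11],[8,12]} hit by 10; {[14,15],[15,16]} hit by 15; {[16,17]} hit by 17; {[19,21]} hit by 21.
Points: 2, 8, 10, 15, 17, 21 (6 total).

17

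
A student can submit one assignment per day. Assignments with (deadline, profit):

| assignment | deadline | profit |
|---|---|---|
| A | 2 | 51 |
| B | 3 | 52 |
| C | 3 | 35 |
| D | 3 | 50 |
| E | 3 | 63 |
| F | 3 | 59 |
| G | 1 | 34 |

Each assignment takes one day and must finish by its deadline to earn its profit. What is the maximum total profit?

By profit: E(d3,63), F(d3,59), B(d3,52), A(d2,51), D(d3,50), C(d3,35), G(d1,34)
E→slot 3; F→slot 2; B→slot 1; A skipped; D skipped; C skipped; G skipped.
Profit = 52 + 59 + 63 = 174

174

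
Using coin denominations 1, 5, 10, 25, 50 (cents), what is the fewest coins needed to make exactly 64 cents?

6

Use the largest denomination that fits, subtract, and repeat.
64 − 1×50→14 − 1×10→4 − 4×1→0
Total coins = 1 + 1 + 4 = 6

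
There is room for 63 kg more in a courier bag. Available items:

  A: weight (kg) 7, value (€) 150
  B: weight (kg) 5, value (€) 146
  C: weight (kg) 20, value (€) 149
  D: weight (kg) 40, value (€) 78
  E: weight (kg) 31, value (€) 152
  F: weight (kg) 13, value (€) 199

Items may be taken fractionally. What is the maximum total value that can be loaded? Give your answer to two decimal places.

Greedy by value/weight ratio, highest first.
Order: B (146/5=29.20) > A (150/7=21.43) > F (199/13=15.31) > C (149/20=7.45) > E (152/31=4.90) > D (78/40=1.95)
Fill: take B (5 @ 146) → take A (7 @ 150) → take F (13 @ 199) → take C (20 @ 149) → take 18/31 of E → 88.26; 63/63 used.
Total value = 732.26

732.26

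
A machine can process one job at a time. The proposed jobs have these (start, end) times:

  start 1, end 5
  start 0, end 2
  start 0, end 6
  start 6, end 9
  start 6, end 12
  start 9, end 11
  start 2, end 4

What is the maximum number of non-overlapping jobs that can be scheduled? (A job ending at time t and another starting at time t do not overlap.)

4

Order by finish time; keep every interval that doesn't clash with the previous kept one.
By end time: (0,2), (2,4), (1,5), (0,6), (6,9), (9,11), (6,12).
Pick (0,2); next start ≥ 2 → (2,4); next start ≥ 4 → (6,9); next start ≥ 9 → (9,11).
Selected 4 jobs.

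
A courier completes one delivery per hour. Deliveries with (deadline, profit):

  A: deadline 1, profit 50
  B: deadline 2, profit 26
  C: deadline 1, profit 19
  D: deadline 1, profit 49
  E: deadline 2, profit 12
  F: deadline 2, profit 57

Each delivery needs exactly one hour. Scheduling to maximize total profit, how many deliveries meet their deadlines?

By profit: F(d2,57), A(d1,50), D(d1,49), B(d2,26), C(d1,19), E(d2,12)
F→slot 2; A→slot 1; D skipped; B skipped; C skipped; E skipped.
2 of 6 scheduled.

2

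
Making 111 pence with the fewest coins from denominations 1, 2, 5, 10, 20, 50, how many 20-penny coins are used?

Use the largest denomination that fits, subtract, and repeat.
111 = 2×50 + 1×10 + 1×1
Count of 20: 0

0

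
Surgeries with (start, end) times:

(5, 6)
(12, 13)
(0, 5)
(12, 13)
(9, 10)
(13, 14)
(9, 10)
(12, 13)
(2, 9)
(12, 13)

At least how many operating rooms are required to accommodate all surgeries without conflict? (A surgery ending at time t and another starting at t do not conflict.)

4

The answer is the maximum number of intervals overlapping at any instant.
starts: [0, 2, 5, 9, 9, 12, 12, 12, 12, 13]
ends:   [5, 6, 9, 10, 10, 13, 13, 13, 13, 14]
s0→1 s2→2 e5→1 s5→2 e6→1 e9→0 s9→1 s9→2 e10→1 e10→0 s12→1 s12→2 s12→3 s12→4  — peak 4.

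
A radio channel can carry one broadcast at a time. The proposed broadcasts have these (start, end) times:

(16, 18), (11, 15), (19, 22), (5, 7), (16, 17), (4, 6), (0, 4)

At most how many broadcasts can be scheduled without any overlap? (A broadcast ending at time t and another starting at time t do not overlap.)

5

Greedy by earliest finish: after sorting by end time, pick each interval compatible with the last pick.
Sorted by end: (0,4)  (4,6)  (5,7)  (11,15)  (16,17)  (16,18)  (19,22)
take (0,4); take (4,6); skip (5,7); take (11,15); take (16,17); take (19,22).
Selected 5 broadcasts.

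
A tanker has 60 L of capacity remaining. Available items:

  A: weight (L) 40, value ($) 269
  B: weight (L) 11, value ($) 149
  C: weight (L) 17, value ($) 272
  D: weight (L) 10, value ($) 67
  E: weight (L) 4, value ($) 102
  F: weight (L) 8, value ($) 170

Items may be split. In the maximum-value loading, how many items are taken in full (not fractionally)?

4

Greedy by value/weight ratio, highest first.
Order: E (102/4=25.50) > F (170/8=21.25) > C (272/17=16.00) > B (149/11=13.55) > A (269/40=6.72) > D (67/10=6.70)
Fill: take E (4 @ 102) → take F (8 @ 170) → take C (17 @ 272) → take B (11 @ 149) → take 20/40 of A → 134.50; 60/60 used.
4 item(s) taken whole; one partial (take 20/40 of A).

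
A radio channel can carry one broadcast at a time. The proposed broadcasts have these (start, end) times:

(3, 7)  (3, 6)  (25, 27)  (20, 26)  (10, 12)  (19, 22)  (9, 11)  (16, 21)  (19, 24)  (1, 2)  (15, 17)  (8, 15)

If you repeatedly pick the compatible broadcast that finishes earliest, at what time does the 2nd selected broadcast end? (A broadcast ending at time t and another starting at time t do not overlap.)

Sorted by end: (1,2)  (3,6)  (3,7)  (9,11)  (10,12)  (8,15)  (15,17)  (16,21)  (19,22)  (19,24)  (20,26)  (25,27)
take (1,2); take (3,6); take (9,11); skip (8,15); take (15,17); take (19,22); take (25,27).
Selected: (1,2) (3,6) (9,11) (15,17) (19,22) (25,27)

6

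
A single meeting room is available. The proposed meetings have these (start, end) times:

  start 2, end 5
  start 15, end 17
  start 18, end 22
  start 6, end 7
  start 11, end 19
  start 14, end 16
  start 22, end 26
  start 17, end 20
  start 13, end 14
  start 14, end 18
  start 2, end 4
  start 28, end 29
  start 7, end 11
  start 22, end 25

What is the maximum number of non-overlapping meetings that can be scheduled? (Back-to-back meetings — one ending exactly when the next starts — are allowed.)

Sorted by end: (2,4)  (2,5)  (6,7)  (7,11)  (13,14)  (14,16)  (15,17)  (14,18)  (11,19)  (17,20)  (18,22)  (22,25)  (22,26)  (28,29)
take (2,4); take (6,7); take (7,11); take (13,14); take (14,16); skip (15,17); take (17,20); take (22,25); skip (22,26); take (28,29).
Selected 8 meetings.

8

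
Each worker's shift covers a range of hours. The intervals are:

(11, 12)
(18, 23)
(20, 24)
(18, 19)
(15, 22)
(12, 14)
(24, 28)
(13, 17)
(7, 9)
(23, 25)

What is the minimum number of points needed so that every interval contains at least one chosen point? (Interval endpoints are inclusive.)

5

Sorted: [7,9] [11,12] [12,14] [13,17] [18,19] [15,22] [18,23] [20,24] [23,25] [24,28]
{[7,9]} hit by 9; {[11,12],[12,14]} hit by 12; {[13,17]} hit by 17; {[18,19],[15,22],[18,23]} hit by 19; {[20,24],[23,25],[24,28]} hit by 24.
Points: 9, 12, 17, 19, 24 (5 total).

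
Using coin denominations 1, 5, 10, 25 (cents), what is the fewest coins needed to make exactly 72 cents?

6

Greedy: take as many of the largest coin as possible, then repeat with the remainder.
72 − 2×25→22 − 2×10→2 − 2×1→0
Total coins = 2 + 2 + 2 = 6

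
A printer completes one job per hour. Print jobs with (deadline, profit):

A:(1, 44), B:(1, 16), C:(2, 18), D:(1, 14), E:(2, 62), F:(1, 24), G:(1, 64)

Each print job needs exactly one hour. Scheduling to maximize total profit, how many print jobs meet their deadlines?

Sort by profit descending; place each in the latest free slot ≤ its deadline.
Profit order: G=64 E=62 A=44 F=24 C=18 B=16 D=14
Assign: G→slot 1, E→slot 2, A skipped, F skipped, C skipped, B skipped, D skipped.
Slots: [1:G] [2:E]
2 of 7 scheduled.

2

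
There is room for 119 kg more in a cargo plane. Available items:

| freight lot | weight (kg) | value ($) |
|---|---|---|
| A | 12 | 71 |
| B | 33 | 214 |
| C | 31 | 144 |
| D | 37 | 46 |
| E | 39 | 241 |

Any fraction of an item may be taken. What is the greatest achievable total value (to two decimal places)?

674.97

Order: B (214/33=6.48) > E (241/39=6.18) > A (71/12=5.92) > C (144/31=4.65) > D (46/37=1.24)
Fill: take B (33 @ 214) → take E (39 @ 241) → take A (12 @ 71) → take C (31 @ 144) → take 4/37 of D → 4.97; 119/119 used.
Total value = 674.97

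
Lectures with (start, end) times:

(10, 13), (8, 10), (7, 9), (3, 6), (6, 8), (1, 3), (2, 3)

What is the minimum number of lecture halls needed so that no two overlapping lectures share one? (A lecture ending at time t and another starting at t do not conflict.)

starts: [1, 2, 3, 6, 7, 8, 10]
ends:   [3, 3, 6, 8, 9, 10, 13]
s1→1 s2→2  — peak 2.

2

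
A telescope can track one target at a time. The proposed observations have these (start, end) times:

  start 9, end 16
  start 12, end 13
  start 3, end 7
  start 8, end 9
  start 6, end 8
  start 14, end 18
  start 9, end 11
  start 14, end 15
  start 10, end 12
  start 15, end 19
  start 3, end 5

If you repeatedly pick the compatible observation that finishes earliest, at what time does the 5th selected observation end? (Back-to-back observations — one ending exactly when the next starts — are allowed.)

13

By end time: (3,5), (3,7), (6,8), (8,9), (9,11), (10,12), (12,13), (14,15), (9,16), (14,18), (15,19).
Pick (3,5); next start ≥ 5 → (6,8); next start ≥ 8 → (8,9); next start ≥ 9 → (9,11); next start ≥ 11 → (12,13); next start ≥ 13 → (14,15); next start ≥ 15 → (15,19).
Selected: (3,5) (6,8) (8,9) (9,11) (12,13) (14,15) (15,19)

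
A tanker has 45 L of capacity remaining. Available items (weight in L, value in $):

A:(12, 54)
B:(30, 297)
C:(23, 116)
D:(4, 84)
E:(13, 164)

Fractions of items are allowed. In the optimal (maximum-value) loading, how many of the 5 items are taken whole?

Sort by value per unit weight and fill in that order.
Order: D (84/4=21.00) > E (164/13=12.62) > B (297/30=9.90) > C (116/23=5.04) > A (54/12=4.50)
Fill: take D (4 @ 84) → take E (13 @ 164) → take 28/30 of B → 277.20; 45/45 used.
2 item(s) taken whole; one partial (take 28/30 of B).

2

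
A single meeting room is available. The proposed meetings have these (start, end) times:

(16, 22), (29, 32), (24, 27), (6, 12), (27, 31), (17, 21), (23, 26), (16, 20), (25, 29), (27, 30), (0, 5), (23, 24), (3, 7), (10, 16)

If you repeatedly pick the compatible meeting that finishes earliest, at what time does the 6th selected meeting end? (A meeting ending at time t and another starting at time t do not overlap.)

30

By end time: (0,5), (3,7), (6,12), (10,16), (16,20), (17,21), (16,22), (23,24), (23,26), (24,27), (25,29), (27,30), (27,31), (29,32).
Pick (0,5); next start ≥ 5 → (6,12); next start ≥ 12 → (16,20); next start ≥ 20 → (23,24); next start ≥ 24 → (24,27); next start ≥ 27 → (27,30).
Selected: (0,5) (6,12) (16,20) (23,24) (24,27) (27,30)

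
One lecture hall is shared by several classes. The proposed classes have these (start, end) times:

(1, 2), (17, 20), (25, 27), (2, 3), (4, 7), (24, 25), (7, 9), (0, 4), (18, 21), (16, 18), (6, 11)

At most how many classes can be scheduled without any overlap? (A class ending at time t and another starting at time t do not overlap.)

Sorted by end: (1,2)  (2,3)  (0,4)  (4,7)  (7,9)  (6,11)  (16,18)  (17,20)  (18,21)  (24,25)  (25,27)
take (1,2); take (2,3); take (4,7); take (7,9); skip (6,11); take (16,18); skip (17,20); take (18,21); take (24,25); take (25,27).
Selected 8 classes.

8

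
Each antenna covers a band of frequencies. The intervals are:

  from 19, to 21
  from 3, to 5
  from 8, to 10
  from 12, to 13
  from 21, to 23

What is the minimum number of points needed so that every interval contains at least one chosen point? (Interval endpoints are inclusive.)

Sorted: [3,5] [8,10] [12,13] [19,21] [21,23]
{[3,5]} hit by 5; {[8,10]} hit by 10; {[12,13]} hit by 13; {[19,21],[21,23]} hit by 21.
Points: 5, 10, 13, 21 (4 total).

4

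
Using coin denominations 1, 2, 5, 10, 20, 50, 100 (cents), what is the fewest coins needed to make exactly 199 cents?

Greedy: take as many of the largest coin as possible, then repeat with the remainder.
199 = 1×100 + 1×50 + 2×20 + 1×5 + 2×2
Total coins = 1 + 1 + 2 + 1 + 2 = 7

7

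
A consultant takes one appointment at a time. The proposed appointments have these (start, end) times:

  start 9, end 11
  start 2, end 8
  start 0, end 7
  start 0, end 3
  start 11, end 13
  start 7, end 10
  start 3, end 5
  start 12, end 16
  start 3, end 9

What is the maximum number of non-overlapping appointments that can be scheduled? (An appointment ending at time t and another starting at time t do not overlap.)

Greedy by earliest finish: after sorting by end time, pick each interval compatible with the last pick.
By end time: (0,3), (3,5), (0,7), (2,8), (3,9), (7,10), (9,11), (11,13), (12,16).
Pick (0,3); next start ≥ 3 → (3,5); next start ≥ 5 → (7,10); next start ≥ 10 → (11,13).
Selected 4 appointments.

4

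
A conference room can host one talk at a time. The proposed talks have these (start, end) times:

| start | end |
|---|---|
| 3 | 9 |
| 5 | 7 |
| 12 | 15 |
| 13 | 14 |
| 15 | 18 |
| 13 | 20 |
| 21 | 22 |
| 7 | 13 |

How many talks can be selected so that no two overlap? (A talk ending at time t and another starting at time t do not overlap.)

By end time: (5,7), (3,9), (7,13), (13,14), (12,15), (15,18), (13,20), (21,22).
Pick (5,7); next start ≥ 7 → (7,13); next start ≥ 13 → (13,14); next start ≥ 14 → (15,18); next start ≥ 18 → (21,22).
Selected 5 talks.

5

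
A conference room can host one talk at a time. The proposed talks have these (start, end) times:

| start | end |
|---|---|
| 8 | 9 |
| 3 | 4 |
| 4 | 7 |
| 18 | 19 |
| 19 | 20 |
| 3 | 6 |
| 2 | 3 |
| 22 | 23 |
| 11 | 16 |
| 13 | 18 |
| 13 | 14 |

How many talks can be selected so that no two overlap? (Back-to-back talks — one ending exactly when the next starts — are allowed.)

Sort by end time and greedily take each interval whose start is ≥ the last chosen end.
Sorted by end: (2,3)  (3,4)  (3,6)  (4,7)  (8,9)  (13,14)  (11,16)  (13,18)  (18,19)  (19,20)  (22,23)
take (2,3); take (3,4); take (4,7); take (8,9); take (13,14); take (18,19); take (19,20); take (22,23).
Selected 8 talks.

8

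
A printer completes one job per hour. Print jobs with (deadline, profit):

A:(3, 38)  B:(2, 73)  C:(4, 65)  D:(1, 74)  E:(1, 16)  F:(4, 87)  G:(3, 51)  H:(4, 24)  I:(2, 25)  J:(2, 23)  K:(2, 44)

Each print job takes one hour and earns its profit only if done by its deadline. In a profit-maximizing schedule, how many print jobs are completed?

4

Profit order: F=87 D=74 B=73 C=65 G=51 K=44 A=38 I=25 H=24 J=23 E=16
Assign: F→slot 4, D→slot 1, B→slot 2, C→slot 3, G skipped, K skipped, A skipped, I skipped, H skipped, J skipped, E skipped.
Slots: [1:D] [2:B] [3:C] [4:F]
4 of 11 scheduled.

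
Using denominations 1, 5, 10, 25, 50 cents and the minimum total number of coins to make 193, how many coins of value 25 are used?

1

Greedy: take as many of the largest coin as possible, then repeat with the remainder.
193 = 3×50 + 1×25 + 1×10 + 1×5 + 3×1
Count of 25: 1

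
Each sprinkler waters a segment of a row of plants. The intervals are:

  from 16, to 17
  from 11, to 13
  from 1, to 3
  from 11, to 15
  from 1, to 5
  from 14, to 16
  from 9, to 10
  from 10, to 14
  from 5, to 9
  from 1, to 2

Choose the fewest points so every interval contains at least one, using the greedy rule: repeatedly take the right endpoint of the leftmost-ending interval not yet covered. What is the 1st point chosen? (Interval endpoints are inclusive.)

Sorted: [1,2] [1,3] [1,5] [5,9] [9,10] [11,13] [10,14] [11,15] [14,16] [16,17]
{[1,2],[1,3],[1,5]} hit by 2; {[5,9],[9,10]} hit by 9; {[11,13],[10,14],[11,15]} hit by 13; {[14,16],[16,17]} hit by 16.
Points: 2, 9, 13, 16 (4 total).

2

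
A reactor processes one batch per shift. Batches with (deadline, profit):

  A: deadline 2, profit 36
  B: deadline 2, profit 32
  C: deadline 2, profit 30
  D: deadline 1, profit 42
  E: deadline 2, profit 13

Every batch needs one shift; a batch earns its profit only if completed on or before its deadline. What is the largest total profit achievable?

78

Take jobs in profit order; each goes to the latest open slot no later than its deadline.
By profit: D(d1,42), A(d2,36), B(d2,32), C(d2,30), E(d2,13)
D→slot 1; A→slot 2; B skipped; C skipped; E skipped.
Profit = 42 + 36 = 78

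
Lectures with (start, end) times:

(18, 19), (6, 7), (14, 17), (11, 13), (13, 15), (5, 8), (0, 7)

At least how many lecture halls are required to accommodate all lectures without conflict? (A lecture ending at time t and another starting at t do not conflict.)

3

Count concurrent intervals with a sweep; the peak is the room count.
starts: [0, 5, 6, 11, 13, 14, 18]
ends:   [7, 7, 8, 13, 15, 17, 19]
s0→1 s5→2 s6→3  — peak 3.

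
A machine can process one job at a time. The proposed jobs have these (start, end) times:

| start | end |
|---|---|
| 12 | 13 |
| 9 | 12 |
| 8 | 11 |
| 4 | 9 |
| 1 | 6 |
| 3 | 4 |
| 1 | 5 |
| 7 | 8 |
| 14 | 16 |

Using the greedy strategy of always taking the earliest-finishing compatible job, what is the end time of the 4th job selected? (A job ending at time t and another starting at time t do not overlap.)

By end time: (3,4), (1,5), (1,6), (7,8), (4,9), (8,11), (9,12), (12,13), (14,16).
Pick (3,4); next start ≥ 4 → (7,8); next start ≥ 8 → (8,11); next start ≥ 11 → (12,13); next start ≥ 13 → (14,16).
Selected: (3,4) (7,8) (8,11) (12,13) (14,16)

13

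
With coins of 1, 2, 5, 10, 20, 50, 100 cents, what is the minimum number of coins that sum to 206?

4

206 = 2×100 + 1×5 + 1×1
Total coins = 2 + 1 + 1 = 4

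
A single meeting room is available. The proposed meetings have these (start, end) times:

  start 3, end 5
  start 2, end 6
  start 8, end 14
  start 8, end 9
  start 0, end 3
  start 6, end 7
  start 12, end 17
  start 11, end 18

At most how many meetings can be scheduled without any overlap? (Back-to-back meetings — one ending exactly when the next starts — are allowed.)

By end time: (0,3), (3,5), (2,6), (6,7), (8,9), (8,14), (12,17), (11,18).
Pick (0,3); next start ≥ 3 → (3,5); next start ≥ 5 → (6,7); next start ≥ 7 → (8,9); next start ≥ 9 → (12,17).
Selected 5 meetings.

5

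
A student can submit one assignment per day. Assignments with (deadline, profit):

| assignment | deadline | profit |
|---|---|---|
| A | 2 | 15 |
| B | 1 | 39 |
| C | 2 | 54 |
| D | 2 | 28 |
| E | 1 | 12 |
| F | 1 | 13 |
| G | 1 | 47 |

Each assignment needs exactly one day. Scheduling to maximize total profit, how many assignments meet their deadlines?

Profit order: C=54 G=47 B=39 D=28 A=15 F=13 E=12
Assign: C→slot 2, G→slot 1, B skipped, D skipped, A skipped, F skipped, E skipped.
Slots: [1:G] [2:C]
2 of 7 scheduled.

2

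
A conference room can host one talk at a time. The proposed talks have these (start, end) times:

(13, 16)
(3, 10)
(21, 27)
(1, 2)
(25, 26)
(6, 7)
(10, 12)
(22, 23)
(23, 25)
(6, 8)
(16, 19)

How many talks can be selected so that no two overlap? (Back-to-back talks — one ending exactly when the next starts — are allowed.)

8

Greedy by earliest finish: after sorting by end time, pick each interval compatible with the last pick.
Sorted by end: (1,2)  (6,7)  (6,8)  (3,10)  (10,12)  (13,16)  (16,19)  (22,23)  (23,25)  (25,26)  (21,27)
take (1,2); take (6,7); take (10,12); take (13,16); take (16,19); take (22,23); take (23,25); take (25,26); skip (21,27).
Selected 8 talks.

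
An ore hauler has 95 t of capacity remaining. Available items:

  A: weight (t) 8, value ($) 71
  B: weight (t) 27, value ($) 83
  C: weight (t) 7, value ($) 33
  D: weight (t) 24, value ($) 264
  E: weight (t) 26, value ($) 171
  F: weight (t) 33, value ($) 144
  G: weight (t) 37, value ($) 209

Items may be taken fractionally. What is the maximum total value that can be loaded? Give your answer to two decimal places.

Greedy by value/weight ratio, highest first.
Order: D (264/24=11.00) > A (71/8=8.88) > E (171/26=6.58) > G (209/37=5.65) > C (33/7=4.71) > F (144/33=4.36) > B (83/27=3.07)
Fill: take D (24 @ 264) → take A (8 @ 71) → take E (26 @ 171) → take G (37 @ 209); 95/95 used.
Total value = 715.00

715.00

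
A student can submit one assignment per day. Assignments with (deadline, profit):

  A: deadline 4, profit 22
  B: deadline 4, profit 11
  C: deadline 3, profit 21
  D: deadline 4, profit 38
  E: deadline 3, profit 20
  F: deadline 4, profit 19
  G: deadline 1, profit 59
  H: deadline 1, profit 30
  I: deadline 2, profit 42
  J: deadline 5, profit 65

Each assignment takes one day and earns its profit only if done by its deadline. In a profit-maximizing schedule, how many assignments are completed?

5

Sort by profit descending; place each in the latest free slot ≤ its deadline.
By profit: J(d5,65), G(d1,59), I(d2,42), D(d4,38), H(d1,30), A(d4,22), C(d3,21), E(d3,20), F(d4,19), B(d4,11)
J→slot 5; G→slot 1; I→slot 2; D→slot 4; H skipped; A→slot 3; C skipped; E skipped; F skipped; B skipped.
5 of 10 scheduled.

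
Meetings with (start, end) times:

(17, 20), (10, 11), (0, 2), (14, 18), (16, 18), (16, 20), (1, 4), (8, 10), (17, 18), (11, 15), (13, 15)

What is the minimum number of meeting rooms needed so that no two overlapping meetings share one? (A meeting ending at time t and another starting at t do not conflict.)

Events (time:±→running): 0:+→1 1:+→2 2:-→1 4:-→0 8:+→1 10:-→0 10:+→1 11:-→0 11:+→1 13:+→2 14:+→3 15:-→2 15:-→1 16:+→2 16:+→3 17:+→4 17:+→5 … peak 5.

5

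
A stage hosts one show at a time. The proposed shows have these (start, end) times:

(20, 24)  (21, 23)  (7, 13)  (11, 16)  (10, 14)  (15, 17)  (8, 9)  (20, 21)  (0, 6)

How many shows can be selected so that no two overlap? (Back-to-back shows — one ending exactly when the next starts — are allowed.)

Greedy by earliest finish: after sorting by end time, pick each interval compatible with the last pick.
Sorted by end: (0,6)  (8,9)  (7,13)  (10,14)  (11,16)  (15,17)  (20,21)  (21,23)  (20,24)
take (0,6); take (8,9); take (10,14); take (15,17); take (20,21); take (21,23); skip (20,24).
Selected 6 shows.

6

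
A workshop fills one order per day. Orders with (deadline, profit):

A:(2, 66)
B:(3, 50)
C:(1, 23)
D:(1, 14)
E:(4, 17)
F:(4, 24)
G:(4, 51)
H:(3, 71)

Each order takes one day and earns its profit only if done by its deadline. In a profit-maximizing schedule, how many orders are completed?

By profit: H(d3,71), A(d2,66), G(d4,51), B(d3,50), F(d4,24), C(d1,23), E(d4,17), D(d1,14)
H→slot 3; A→slot 2; G→slot 4; B→slot 1; F skipped; C skipped; E skipped; D skipped.
4 of 8 scheduled.

4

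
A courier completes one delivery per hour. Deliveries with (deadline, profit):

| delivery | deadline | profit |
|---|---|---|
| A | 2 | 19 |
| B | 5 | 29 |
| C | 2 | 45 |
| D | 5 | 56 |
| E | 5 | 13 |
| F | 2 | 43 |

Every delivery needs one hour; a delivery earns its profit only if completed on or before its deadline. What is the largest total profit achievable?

By profit: D(d5,56), C(d2,45), F(d2,43), B(d5,29), A(d2,19), E(d5,13)
D→slot 5; C→slot 2; F→slot 1; B→slot 4; A skipped; E→slot 3.
Profit = 43 + 45 + 13 + 29 + 56 = 186

186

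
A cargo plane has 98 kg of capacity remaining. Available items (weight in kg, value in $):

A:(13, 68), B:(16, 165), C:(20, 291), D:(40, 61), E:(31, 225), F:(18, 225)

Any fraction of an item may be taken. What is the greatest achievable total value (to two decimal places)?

Order: C (291/20=14.55) > F (225/18=12.50) > B (165/16=10.31) > E (225/31=7.26) > A (68/13=5.23) > D (61/40=1.52)
Fill: take C (20 @ 291) → take F (18 @ 225) → take B (16 @ 165) → take E (31 @ 225) → take A (13 @ 68); 98/98 used.
Total value = 974.00

974.00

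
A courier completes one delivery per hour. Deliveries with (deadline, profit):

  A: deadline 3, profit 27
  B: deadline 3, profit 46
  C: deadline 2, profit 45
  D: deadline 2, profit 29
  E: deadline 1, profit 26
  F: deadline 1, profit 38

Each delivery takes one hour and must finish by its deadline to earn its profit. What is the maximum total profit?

129

Take jobs in profit order; each goes to the latest open slot no later than its deadline.
Profit order: B=46 C=45 F=38 D=29 A=27 E=26
Assign: B→slot 3, C→slot 2, F→slot 1, D skipped, A skipped, E skipped.
Slots: [1:F] [2:C] [3:B]
Profit = 38 + 45 + 46 = 129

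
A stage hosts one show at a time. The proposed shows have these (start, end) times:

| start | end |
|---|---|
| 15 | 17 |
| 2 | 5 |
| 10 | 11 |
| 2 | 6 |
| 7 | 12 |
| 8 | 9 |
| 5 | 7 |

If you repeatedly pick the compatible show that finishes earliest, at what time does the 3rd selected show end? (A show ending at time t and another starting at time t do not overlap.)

Order by finish time; keep every interval that doesn't clash with the previous kept one.
Sorted by end: (2,5)  (2,6)  (5,7)  (8,9)  (10,11)  (7,12)  (15,17)
take (2,5); take (5,7); take (8,9); take (10,11); skip (7,12); take (15,17).
Selected: (2,5) (5,7) (8,9) (10,11) (15,17)

9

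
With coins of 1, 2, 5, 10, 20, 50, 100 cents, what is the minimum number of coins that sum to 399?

399 = 3×100 + 1×50 + 2×20 + 1×5 + 2×2
Total coins = 3 + 1 + 2 + 1 + 2 = 9

9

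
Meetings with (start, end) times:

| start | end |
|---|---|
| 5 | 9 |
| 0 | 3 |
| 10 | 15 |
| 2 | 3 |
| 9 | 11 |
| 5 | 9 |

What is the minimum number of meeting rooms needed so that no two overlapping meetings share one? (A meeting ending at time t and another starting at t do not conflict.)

2

Events (time:±→running): 0:+→1 2:+→2 … peak 2.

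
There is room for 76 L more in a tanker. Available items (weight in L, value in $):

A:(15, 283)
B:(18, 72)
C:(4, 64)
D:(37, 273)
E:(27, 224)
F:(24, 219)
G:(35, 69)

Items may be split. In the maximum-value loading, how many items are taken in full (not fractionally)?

Sort by value per unit weight and fill in that order.
Order: A (283/15=18.87) > C (64/4=16.00) > F (219/24=9.12) > E (224/27=8.30) > D (273/37=7.38) > B (72/18=4.00) > G (69/35=1.97)
Fill: take A (15 @ 283) → take C (4 @ 64) → take F (24 @ 219) → take E (27 @ 224) → take 6/37 of D → 44.27; 76/76 used.
4 item(s) taken whole; one partial (take 6/37 of D).

4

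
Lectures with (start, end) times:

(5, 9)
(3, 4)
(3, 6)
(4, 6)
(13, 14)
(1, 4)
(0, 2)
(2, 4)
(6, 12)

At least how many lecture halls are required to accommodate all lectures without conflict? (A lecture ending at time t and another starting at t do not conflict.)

starts: [0, 1, 2, 3, 3, 4, 5, 6, 13]
ends:   [2, 4, 4, 4, 6, 6, 9, 12, 14]
s0→1 s1→2 e2→1 s2→2 s3→3 s3→4  — peak 4.

4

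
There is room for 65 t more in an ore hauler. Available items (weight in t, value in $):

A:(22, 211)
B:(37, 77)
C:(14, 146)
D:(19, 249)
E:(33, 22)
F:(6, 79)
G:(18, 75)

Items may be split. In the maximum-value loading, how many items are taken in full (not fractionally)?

4

Sort by value per unit weight and fill in that order.
Order: F (79/6=13.17) > D (249/19=13.11) > C (146/14=10.43) > A (211/22=9.59) > G (75/18=4.17) > B (77/37=2.08) > E (22/33=0.67)
Fill: take F (6 @ 79) → take D (19 @ 249) → take C (14 @ 146) → take A (22 @ 211) → take 4/18 of G → 16.67; 65/65 used.
4 item(s) taken whole; one partial (take 4/18 of G).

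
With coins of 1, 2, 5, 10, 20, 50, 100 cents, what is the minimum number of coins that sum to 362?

Greedy: take as many of the largest coin as possible, then repeat with the remainder.
362 = 3×100 + 1×50 + 1×10 + 1×2
Total coins = 3 + 1 + 1 + 1 = 6

6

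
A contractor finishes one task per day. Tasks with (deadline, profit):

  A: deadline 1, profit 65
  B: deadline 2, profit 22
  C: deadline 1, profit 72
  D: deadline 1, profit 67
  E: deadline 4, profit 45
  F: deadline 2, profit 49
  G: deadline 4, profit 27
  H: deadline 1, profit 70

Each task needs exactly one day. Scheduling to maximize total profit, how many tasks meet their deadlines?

4

Take jobs in profit order; each goes to the latest open slot no later than its deadline.
By profit: C(d1,72), H(d1,70), D(d1,67), A(d1,65), F(d2,49), E(d4,45), G(d4,27), B(d2,22)
C→slot 1; H skipped; D skipped; A skipped; F→slot 2; E→slot 4; G→slot 3; B skipped.
4 of 8 scheduled.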